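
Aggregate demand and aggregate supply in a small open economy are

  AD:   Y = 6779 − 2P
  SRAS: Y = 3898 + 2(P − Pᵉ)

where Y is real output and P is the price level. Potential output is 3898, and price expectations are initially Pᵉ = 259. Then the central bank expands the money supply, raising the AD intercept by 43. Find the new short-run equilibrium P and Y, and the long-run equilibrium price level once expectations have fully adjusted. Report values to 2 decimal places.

Short run: P = 860.50, Y = 5101.00. Long run: P = 1462.00.

AD shifts right: new AD is Y = 6822 − 2P. With Pᵉ = 259, SRAS is Y = 3380 + 2P.
Short run: 6822 − 2P = 3380 + 2P gives 3442 = 4P, so P = 860.50 and Y = 6822 − 2P = 5101.00.
Y = 5101.00 is above potential 3898; expectations adjust and SRAS shifts left until Y = 3898.
Long run: on the new AD curve, 3898 = 6822 − 2P gives P = 1462.00.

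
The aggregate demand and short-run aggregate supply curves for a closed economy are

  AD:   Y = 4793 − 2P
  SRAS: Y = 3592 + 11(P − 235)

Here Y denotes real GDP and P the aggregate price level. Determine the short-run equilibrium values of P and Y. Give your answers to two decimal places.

Write SRAS as Y = 3592 + 11P − 2585 = 1007 + 11P.
Set AD = SRAS: 4793 − 2P = 1007 + 11P, so 3786 = 13P and P = 291.23.
Substituting into AD, Y = 4793 − 2P = 4210.54.

P = 291.23, Y = 4210.54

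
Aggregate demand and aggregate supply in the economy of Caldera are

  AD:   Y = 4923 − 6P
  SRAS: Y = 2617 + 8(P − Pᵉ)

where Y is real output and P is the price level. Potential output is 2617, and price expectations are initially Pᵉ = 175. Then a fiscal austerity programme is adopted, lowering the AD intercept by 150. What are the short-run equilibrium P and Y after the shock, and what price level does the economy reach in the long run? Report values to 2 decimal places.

Short run: P = 254.00, Y = 3249.00. Long run: P = 359.33.

AD shifts left: new AD is Y = 4773 − 6P. With Pᵉ = 175, SRAS is Y = 1217 + 8P.
Short run: 4773 − 6P = 1217 + 8P gives 3556 = 14P, so P = 254.00 and Y = 4773 − 6P = 3249.00.
Y = 3249.00 is above potential 2617; expectations adjust and SRAS shifts left until Y = 2617.
Long run: on the new AD curve, 2617 = 4773 − 6P gives P = 359.33.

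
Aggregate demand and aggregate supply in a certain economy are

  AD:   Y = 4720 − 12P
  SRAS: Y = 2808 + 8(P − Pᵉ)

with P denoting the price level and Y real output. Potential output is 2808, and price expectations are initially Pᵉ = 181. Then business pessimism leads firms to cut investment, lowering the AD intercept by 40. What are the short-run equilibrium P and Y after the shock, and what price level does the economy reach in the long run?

AD shifts left: new AD is Y = 4680 − 12P. With Pᵉ = 181, SRAS is Y = 1360 + 8P.
Short run: 4680 − 12P = 1360 + 8P gives 3320 = 20P, so P = 166 and Y = 4680 − 12·166 = 2688.
Y = 2688 is below potential 2808; expectations adjust and SRAS shifts right until Y = 2808.
Long run: on the new AD curve, 2808 = 4680 − 12P gives P = 156.

Short run: P = 166, Y = 2688. Long run: P = 156.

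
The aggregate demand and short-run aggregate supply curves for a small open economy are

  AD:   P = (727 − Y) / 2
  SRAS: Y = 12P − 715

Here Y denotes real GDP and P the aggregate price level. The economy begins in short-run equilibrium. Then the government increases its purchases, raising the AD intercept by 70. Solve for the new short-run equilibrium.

This is a positive demand shock: AD shifts right.
New AD: Y = 797 − 2P.
Set AD = SRAS: 797 − 2P = 12P − 715, so 1512 = 14P and P = 108.
Y = 797 − 2·108 = 581.

P = 108, Y = 581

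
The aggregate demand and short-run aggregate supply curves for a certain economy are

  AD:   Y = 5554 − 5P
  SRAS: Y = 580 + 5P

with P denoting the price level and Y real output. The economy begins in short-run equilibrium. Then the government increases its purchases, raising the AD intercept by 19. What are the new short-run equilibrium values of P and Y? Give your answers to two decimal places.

P = 499.30, Y = 3076.50

This is a positive demand shock: AD shifts right.
New AD: Y = 5573 − 5P.
Set AD = SRAS: 5573 − 5P = 580 + 5P, so 4993 = 10P and P = 499.30.
Substituting into AD, Y = 3076.50.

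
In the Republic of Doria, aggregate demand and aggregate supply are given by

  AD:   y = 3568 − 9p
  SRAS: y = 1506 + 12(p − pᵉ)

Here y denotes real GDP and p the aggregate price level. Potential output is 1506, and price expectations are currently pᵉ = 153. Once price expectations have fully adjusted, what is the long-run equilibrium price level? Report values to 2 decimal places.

Short run: with pᵉ = 153, SRAS is y = 12p − 330. Setting AD = SRAS gives 3898 = 21p, so p = 185.62 and y = 3568 − 9p = 1897.43.
Output 1897.43 is above potential 1506, so over time expected prices rise and SRAS shifts left until y returns to 1506.
Long run: y = 1506 on the AD curve gives 1506 = 3568 − 9p, so p = 229.11.

Long-run p = 229.11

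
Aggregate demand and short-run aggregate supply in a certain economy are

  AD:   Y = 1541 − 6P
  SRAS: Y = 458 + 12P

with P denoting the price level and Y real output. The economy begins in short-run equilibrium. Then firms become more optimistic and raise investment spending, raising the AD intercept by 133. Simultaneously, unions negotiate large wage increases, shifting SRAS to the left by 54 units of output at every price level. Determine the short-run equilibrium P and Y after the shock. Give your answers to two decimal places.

After both shocks: AD is Y = 1674 − 6P and SRAS is Y = 404 + 12P.
Setting them equal: 1270 = 18P, so P = 70.56.
Substituting into AD, Y = 1250.67.

P = 70.56, Y = 1250.67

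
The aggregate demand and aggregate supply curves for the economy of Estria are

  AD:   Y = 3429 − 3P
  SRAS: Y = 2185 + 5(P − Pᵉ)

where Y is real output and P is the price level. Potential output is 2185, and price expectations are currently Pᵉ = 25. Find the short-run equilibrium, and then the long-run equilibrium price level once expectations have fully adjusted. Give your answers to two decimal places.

Short run: with Pᵉ = 25, SRAS is Y = 2060 + 5P. Setting AD = SRAS gives 1369 = 8P, so P = 171.13 and Y = 3429 − 3P = 2915.63.
Output 2915.63 is above potential 2185, so over time expected prices rise and SRAS shifts left until Y returns to 2185.
Long run: Y = 2185 on the AD curve gives 2185 = 3429 − 3P, so P = 414.67.

Short run: P = 171.13, Y = 2915.63. Long run: P = 414.67.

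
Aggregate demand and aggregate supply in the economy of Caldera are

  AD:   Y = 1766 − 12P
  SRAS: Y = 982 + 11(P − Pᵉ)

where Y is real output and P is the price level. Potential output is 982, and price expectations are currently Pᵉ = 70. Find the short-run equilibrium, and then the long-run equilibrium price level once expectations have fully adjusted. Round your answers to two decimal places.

Short run: P = 67.57, Y = 955.22. Long run: P = 65.33.

Short run: with Pᵉ = 70, SRAS is Y = 212 + 11P. Setting AD = SRAS gives 1554 = 23P, so P = 67.57 and Y = 1766 − 12P = 955.22.
Output 955.22 is below potential 982, so over time expected prices fall and SRAS shifts right until Y returns to 982.
Long run: Y = 982 on the AD curve gives 982 = 1766 − 12P, so P = 65.33.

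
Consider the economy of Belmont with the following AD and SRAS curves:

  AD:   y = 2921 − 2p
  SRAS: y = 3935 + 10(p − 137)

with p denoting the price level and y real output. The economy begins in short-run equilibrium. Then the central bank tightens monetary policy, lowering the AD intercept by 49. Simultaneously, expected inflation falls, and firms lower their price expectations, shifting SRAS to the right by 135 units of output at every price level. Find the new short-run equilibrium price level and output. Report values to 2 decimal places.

After both shocks: AD is y = 2872 − 2p and SRAS is y = 2700 + 10p.
Setting them equal: 172 = 12p, so p = 14.33.
Substituting into AD, y = 2843.33.

p = 14.33, y = 2843.33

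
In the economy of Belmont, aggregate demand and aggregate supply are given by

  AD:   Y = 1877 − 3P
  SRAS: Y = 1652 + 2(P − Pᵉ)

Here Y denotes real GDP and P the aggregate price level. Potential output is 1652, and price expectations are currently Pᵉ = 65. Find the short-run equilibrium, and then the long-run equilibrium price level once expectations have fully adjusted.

Short run: P = 71, Y = 1664. Long run: P = 75.

Short run: with Pᵉ = 65, SRAS is Y = 1522 + 2P. Setting AD = SRAS gives 355 = 5P, so P = 71 and Y = 1877 − 3·71 = 1664.
Output 1664 is above potential 1652, so over time expected prices rise and SRAS shifts left until Y returns to 1652.
Long run: Y = 1652 on the AD curve gives 1652 = 1877 − 3P, so P = 75.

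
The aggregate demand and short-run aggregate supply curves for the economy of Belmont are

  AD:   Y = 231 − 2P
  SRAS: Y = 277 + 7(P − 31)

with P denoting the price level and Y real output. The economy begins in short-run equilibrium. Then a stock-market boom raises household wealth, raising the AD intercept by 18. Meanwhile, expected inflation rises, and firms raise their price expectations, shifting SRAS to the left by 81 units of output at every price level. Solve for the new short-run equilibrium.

After both shocks: AD is Y = 249 − 2P and SRAS is Y = 7P − 21.
Setting them equal: 270 = 9P, so P = 30.
Y = 249 − 2·30 = 189.

P = 30, Y = 189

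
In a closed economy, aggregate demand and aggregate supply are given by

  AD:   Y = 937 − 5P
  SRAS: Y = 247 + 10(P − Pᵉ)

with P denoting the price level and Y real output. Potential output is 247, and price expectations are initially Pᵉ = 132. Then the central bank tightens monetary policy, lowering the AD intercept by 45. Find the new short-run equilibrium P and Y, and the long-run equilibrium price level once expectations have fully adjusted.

AD shifts left: new AD is Y = 892 − 5P. With Pᵉ = 132, SRAS is Y = 10P − 1073.
Short run: 892 − 5P = 10P − 1073 gives 1965 = 15P, so P = 131 and Y = 892 − 5·131 = 237.
Y = 237 is below potential 247; expectations adjust and SRAS shifts right until Y = 247.
Long run: on the new AD curve, 247 = 892 − 5P gives P = 129.

Short run: P = 131, Y = 237. Long run: P = 129.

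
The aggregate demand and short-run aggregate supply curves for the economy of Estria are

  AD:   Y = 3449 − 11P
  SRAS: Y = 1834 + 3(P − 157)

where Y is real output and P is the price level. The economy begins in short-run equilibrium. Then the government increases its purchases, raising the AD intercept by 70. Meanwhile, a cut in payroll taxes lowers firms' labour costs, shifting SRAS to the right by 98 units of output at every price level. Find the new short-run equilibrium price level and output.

P = 147, Y = 1902

After both shocks: AD is Y = 3519 − 11P and SRAS is Y = 1461 + 3P.
Setting them equal: 2058 = 14P, so P = 147.
Y = 3519 − 11·147 = 1902.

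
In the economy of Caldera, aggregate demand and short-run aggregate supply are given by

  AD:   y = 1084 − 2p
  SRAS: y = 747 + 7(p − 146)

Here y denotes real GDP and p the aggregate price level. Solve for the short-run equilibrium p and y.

p = 151, y = 782

Write SRAS as y = 747 + 7p − 1022 = 7p − 275.
Set AD = SRAS: 1084 − 2p = 7p − 275, so 1359 = 9p and p = 151.
Then y = 1084 − 2·151 = 782.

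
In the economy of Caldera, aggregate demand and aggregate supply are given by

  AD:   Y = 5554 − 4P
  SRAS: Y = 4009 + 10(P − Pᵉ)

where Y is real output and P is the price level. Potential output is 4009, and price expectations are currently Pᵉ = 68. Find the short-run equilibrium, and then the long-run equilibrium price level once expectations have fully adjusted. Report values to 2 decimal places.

Short run: with Pᵉ = 68, SRAS is Y = 3329 + 10P. Setting AD = SRAS gives 2225 = 14P, so P = 158.93 and Y = 5554 − 4P = 4918.29.
Output 4918.29 is above potential 4009, so over time expected prices rise and SRAS shifts left until Y returns to 4009.
Long run: Y = 4009 on the AD curve gives 4009 = 5554 − 4P, so P = 386.25.

Short run: P = 158.93, Y = 4918.29. Long run: P = 386.25.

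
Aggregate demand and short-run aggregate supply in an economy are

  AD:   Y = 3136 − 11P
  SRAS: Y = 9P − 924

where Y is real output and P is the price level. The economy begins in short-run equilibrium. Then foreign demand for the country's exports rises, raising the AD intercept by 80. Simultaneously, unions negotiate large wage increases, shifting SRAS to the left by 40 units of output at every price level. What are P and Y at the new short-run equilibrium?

After both shocks: AD is Y = 3216 − 11P and SRAS is Y = 9P − 964.
Setting them equal: 4180 = 20P, so P = 209.
Y = 3216 − 11·209 = 917.

P = 209, Y = 917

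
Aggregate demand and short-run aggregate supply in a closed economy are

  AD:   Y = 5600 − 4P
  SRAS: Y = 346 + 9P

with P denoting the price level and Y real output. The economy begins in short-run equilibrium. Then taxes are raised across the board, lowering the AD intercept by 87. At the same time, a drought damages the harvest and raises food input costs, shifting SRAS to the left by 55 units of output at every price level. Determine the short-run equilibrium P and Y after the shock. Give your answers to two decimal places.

P = 401.69, Y = 3906.23

After both shocks: AD is Y = 5513 − 4P and SRAS is Y = 291 + 9P.
Setting them equal: 5222 = 13P, so P = 401.69.
Substituting into AD, Y = 3906.23.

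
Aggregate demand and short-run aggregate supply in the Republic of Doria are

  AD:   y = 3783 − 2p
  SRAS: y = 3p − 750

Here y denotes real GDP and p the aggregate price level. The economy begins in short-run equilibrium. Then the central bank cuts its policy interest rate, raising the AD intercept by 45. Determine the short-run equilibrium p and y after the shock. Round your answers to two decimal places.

p = 915.60, y = 1996.80

This is a positive demand shock: AD shifts right.
New AD: y = 3828 − 2p.
Set AD = SRAS: 3828 − 2p = 3p − 750, so 4578 = 5p and p = 915.60.
Substituting into AD, y = 1996.80.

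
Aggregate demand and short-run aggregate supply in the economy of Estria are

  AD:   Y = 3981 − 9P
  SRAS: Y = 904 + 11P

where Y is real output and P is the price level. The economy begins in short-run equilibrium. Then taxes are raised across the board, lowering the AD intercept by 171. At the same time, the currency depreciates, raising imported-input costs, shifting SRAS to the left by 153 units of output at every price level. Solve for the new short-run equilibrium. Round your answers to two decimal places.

P = 152.95, Y = 2433.45

After both shocks: AD is Y = 3810 − 9P and SRAS is Y = 751 + 11P.
Setting them equal: 3059 = 20P, so P = 152.95.
Substituting into AD, Y = 2433.45.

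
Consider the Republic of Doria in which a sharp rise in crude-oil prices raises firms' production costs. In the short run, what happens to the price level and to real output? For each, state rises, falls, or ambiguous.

This is an adverse supply shock: SRAS shifts left.
Moving along the downward-sloping AD curve, P rises and Y falls.

Price level: rises; output: falls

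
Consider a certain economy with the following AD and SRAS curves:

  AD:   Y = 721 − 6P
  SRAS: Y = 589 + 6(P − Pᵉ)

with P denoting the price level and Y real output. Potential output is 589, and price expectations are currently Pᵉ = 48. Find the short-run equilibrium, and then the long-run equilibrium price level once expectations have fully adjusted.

Short run: P = 35, Y = 511. Long run: P = 22.

Short run: with Pᵉ = 48, SRAS is Y = 301 + 6P. Setting AD = SRAS gives 420 = 12P, so P = 35 and Y = 721 − 6·35 = 511.
Output 511 is below potential 589, so over time expected prices fall and SRAS shifts right until Y returns to 589.
Long run: Y = 589 on the AD curve gives 589 = 721 − 6P, so P = 22.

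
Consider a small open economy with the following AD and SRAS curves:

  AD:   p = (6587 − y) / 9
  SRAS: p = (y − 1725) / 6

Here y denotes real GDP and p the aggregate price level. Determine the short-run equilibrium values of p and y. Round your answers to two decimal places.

Rearrange AD to y = 6587 − 9p.
Rearrange SRAS to y = 1725 + 6p.
Set AD = SRAS: 6587 − 9p = 1725 + 6p, so 4862 = 15p and p = 324.13.
Substituting into AD, y = 6587 − 9p = 3669.80.

p = 324.13, y = 3669.80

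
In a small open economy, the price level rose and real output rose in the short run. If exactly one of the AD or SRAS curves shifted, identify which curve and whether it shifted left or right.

P rose and Y rose. An AD shift moves P and Y in the same direction; an SRAS shift moves them in opposite directions.
Here P and Y moved in the same direction, so the AD curve shifted.
Since Y rose, AD shifted right.

AD shifted right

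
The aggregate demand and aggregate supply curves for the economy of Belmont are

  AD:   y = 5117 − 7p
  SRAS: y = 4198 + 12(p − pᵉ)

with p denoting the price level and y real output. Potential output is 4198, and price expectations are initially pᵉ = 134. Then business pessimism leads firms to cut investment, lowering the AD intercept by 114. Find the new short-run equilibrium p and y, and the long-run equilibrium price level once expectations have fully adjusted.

Short run: p = 127, y = 4114. Long run: p = 115.

AD shifts left: new AD is y = 5003 − 7p. With pᵉ = 134, SRAS is y = 2590 + 12p.
Short run: 5003 − 7p = 2590 + 12p gives 2413 = 19p, so p = 127 and y = 5003 − 7·127 = 4114.
y = 4114 is below potential 4198; expectations adjust and SRAS shifts right until y = 4198.
Long run: on the new AD curve, 4198 = 5003 − 7p gives p = 115.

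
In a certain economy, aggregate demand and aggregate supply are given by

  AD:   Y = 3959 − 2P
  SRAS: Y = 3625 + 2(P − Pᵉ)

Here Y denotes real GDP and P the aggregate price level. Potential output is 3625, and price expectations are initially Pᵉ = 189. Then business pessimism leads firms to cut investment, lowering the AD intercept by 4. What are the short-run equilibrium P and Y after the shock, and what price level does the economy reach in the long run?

AD shifts left: new AD is Y = 3955 − 2P. With Pᵉ = 189, SRAS is Y = 3247 + 2P.
Short run: 3955 − 2P = 3247 + 2P gives 708 = 4P, so P = 177 and Y = 3955 − 2·177 = 3601.
Y = 3601 is below potential 3625; expectations adjust and SRAS shifts right until Y = 3625.
Long run: on the new AD curve, 3625 = 3955 − 2P gives P = 165.

Short run: P = 177, Y = 3601. Long run: P = 165.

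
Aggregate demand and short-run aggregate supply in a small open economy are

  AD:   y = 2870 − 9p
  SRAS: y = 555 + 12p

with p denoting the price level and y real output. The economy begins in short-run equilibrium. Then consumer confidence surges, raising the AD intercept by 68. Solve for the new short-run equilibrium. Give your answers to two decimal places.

p = 113.48, y = 1916.71

This is a positive demand shock: AD shifts right.
New AD: y = 2938 − 9p.
Set AD = SRAS: 2938 − 9p = 555 + 12p, so 2383 = 21p and p = 113.48.
Substituting into AD, y = 1916.71.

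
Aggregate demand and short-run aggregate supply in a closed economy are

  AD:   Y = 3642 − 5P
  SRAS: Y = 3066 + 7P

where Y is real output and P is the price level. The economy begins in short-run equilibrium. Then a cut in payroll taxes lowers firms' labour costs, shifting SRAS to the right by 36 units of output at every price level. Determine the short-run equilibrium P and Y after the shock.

P = 45, Y = 3417

This is a positive supply shock: SRAS shifts right.
New SRAS: Y = 3102 + 7P.
Set AD = SRAS: 3642 − 5P = 3102 + 7P, so 540 = 12P and P = 45.
Y = 3642 − 5·45 = 3417.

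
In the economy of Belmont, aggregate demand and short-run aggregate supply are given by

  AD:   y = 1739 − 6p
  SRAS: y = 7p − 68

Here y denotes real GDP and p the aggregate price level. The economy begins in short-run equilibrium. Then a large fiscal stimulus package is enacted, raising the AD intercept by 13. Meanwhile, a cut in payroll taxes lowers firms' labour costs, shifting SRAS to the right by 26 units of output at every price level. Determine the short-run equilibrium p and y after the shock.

p = 138, y = 924

After both shocks: AD is y = 1752 − 6p and SRAS is y = 7p − 42.
Setting them equal: 1794 = 13p, so p = 138.
y = 1752 − 6·138 = 924.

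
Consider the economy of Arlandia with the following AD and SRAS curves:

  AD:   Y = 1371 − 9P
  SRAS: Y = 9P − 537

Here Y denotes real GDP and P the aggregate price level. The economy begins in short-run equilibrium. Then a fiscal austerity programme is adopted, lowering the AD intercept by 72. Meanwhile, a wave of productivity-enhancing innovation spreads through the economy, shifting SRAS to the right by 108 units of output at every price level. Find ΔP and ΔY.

After both shocks: AD is Y = 1299 − 9P and SRAS is Y = 9P − 429.
Setting them equal: 1728 = 18P, so P = 96.
Y = 1299 − 9·96 = 435.
Initially P = 106, Y = 417, so ΔP = -10 and ΔY = +18.

ΔP = -10, ΔY = +18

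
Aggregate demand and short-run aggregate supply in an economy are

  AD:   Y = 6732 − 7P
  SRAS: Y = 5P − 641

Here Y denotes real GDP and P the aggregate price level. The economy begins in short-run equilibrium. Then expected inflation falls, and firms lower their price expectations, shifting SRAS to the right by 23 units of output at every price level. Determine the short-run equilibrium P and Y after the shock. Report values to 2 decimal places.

This is a positive supply shock: SRAS shifts right.
New SRAS: Y = 5P − 618.
Set AD = SRAS: 6732 − 7P = 5P − 618, so 7350 = 12P and P = 612.50.
Substituting into AD, Y = 2444.50.

P = 612.50, Y = 2444.50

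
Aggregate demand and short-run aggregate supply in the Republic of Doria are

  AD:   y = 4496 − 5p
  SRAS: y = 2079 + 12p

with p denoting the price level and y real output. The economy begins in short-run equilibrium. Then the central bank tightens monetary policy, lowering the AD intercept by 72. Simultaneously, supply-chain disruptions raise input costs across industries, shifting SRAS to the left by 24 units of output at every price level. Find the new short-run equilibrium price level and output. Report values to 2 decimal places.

After both shocks: AD is y = 4424 − 5p and SRAS is y = 2055 + 12p.
Setting them equal: 2369 = 17p, so p = 139.35.
Substituting into AD, y = 3727.24.

p = 139.35, y = 3727.24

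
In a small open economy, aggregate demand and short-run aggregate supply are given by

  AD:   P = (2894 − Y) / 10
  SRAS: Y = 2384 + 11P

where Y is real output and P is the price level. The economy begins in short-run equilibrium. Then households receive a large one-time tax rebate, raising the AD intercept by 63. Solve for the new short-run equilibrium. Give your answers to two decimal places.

P = 27.29, Y = 2684.14

This is a positive demand shock: AD shifts right.
New AD: Y = 2957 − 10P.
Set AD = SRAS: 2957 − 10P = 2384 + 11P, so 573 = 21P and P = 27.29.
Substituting into AD, Y = 2684.14.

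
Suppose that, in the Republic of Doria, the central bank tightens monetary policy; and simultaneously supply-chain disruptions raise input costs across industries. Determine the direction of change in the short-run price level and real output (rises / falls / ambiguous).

The first event is a negative demand shock: AD shifts left, which by itself pushes P down and Y down.
The second is an adverse supply shock: SRAS shifts left, which by itself pushes P up and Y down.
The two shocks push P in opposite directions, so the effect on P is ambiguous. Both shocks push Y down, so Y falls.

Price level: ambiguous; output: falls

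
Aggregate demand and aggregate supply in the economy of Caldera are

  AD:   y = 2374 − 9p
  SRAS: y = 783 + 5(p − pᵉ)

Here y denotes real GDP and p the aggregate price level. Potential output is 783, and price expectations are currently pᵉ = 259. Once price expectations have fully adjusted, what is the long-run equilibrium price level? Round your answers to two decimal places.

Long-run p = 176.78

Short run: with pᵉ = 259, SRAS is y = 5p − 512. Setting AD = SRAS gives 2886 = 14p, so p = 206.14 and y = 2374 − 9p = 518.71.
Output 518.71 is below potential 783, so over time expected prices fall and SRAS shifts right until y returns to 783.
Long run: y = 783 on the AD curve gives 783 = 2374 − 9p, so p = 176.78.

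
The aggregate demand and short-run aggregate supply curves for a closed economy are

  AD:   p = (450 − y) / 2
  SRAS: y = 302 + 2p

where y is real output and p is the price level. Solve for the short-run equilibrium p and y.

Rearrange AD to y = 450 − 2p.
Set AD = SRAS: 450 − 2p = 302 + 2p, so 148 = 4p and p = 37.
Then y = 450 − 2·37 = 376.

p = 37, y = 376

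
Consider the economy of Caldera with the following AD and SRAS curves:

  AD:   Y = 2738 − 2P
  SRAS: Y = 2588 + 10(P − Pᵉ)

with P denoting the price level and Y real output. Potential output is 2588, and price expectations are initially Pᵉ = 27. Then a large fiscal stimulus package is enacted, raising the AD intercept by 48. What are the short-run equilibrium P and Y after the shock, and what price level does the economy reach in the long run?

AD shifts right: new AD is Y = 2786 − 2P. With Pᵉ = 27, SRAS is Y = 2318 + 10P.
Short run: 2786 − 2P = 2318 + 10P gives 468 = 12P, so P = 39 and Y = 2786 − 2·39 = 2708.
Y = 2708 is above potential 2588; expectations adjust and SRAS shifts left until Y = 2588.
Long run: on the new AD curve, 2588 = 2786 − 2P gives P = 99.

Short run: P = 39, Y = 2708. Long run: P = 99.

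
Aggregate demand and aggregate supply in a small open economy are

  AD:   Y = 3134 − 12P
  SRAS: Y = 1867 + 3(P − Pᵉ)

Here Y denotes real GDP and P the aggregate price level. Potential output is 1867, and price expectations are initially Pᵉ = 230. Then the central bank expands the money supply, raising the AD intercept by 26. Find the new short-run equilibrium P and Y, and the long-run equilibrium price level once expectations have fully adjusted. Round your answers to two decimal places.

Short run: P = 132.20, Y = 1573.60. Long run: P = 107.75.

AD shifts right: new AD is Y = 3160 − 12P. With Pᵉ = 230, SRAS is Y = 1177 + 3P.
Short run: 3160 − 12P = 1177 + 3P gives 1983 = 15P, so P = 132.20 and Y = 3160 − 12P = 1573.60.
Y = 1573.60 is below potential 1867; expectations adjust and SRAS shifts right until Y = 1867.
Long run: on the new AD curve, 1867 = 3160 − 12P gives P = 107.75.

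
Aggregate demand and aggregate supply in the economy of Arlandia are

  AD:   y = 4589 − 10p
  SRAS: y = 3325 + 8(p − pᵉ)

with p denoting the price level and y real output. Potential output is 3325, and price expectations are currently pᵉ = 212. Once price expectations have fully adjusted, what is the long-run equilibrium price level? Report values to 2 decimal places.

Long-run p = 126.40

Short run: with pᵉ = 212, SRAS is y = 1629 + 8p. Setting AD = SRAS gives 2960 = 18p, so p = 164.44 and y = 4589 − 10p = 2944.56.
Output 2944.56 is below potential 3325, so over time expected prices fall and SRAS shifts right until y returns to 3325.
Long run: y = 3325 on the AD curve gives 3325 = 4589 − 10p, so p = 126.40.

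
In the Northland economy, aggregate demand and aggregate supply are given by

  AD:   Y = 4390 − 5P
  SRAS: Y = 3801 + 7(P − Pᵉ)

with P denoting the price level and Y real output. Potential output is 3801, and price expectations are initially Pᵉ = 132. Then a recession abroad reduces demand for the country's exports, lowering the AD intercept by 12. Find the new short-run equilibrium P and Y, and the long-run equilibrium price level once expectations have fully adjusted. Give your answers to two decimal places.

Short run: P = 125.08, Y = 3752.58. Long run: P = 115.40.

AD shifts left: new AD is Y = 4378 − 5P. With Pᵉ = 132, SRAS is Y = 2877 + 7P.
Short run: 4378 − 5P = 2877 + 7P gives 1501 = 12P, so P = 125.08 and Y = 4378 − 5P = 3752.58.
Y = 3752.58 is below potential 3801; expectations adjust and SRAS shifts right until Y = 3801.
Long run: on the new AD curve, 3801 = 4378 − 5P gives P = 115.40.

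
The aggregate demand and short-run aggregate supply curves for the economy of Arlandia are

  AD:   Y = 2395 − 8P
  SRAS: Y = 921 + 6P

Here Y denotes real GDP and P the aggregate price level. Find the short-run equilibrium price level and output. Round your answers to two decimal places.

Set AD = SRAS: 2395 − 8P = 921 + 6P, so 1474 = 14P and P = 105.29.
Substituting into AD, Y = 2395 − 8P = 1552.71.

P = 105.29, Y = 1552.71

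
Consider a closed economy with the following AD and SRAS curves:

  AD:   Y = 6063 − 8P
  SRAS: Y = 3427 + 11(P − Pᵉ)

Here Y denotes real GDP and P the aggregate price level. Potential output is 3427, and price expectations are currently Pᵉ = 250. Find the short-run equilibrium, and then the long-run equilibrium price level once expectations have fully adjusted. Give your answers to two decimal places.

Short run: P = 283.47, Y = 3795.21. Long run: P = 329.50.

Short run: with Pᵉ = 250, SRAS is Y = 677 + 11P. Setting AD = SRAS gives 5386 = 19P, so P = 283.47 and Y = 6063 − 8P = 3795.21.
Output 3795.21 is above potential 3427, so over time expected prices rise and SRAS shifts left until Y returns to 3427.
Long run: Y = 3427 on the AD curve gives 3427 = 6063 − 8P, so P = 329.50.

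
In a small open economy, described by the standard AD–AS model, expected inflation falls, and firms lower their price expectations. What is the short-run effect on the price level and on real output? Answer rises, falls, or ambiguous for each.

This is a favourable supply shock: SRAS shifts right.
Moving along the downward-sloping AD curve, P falls and Y rises.

Price level: falls; output: rises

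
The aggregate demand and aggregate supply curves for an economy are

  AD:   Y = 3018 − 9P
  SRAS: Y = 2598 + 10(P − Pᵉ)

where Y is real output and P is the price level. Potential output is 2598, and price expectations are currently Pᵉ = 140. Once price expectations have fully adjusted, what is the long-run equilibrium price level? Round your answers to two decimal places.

Long-run P = 46.67

Short run: with Pᵉ = 140, SRAS is Y = 1198 + 10P. Setting AD = SRAS gives 1820 = 19P, so P = 95.79 and Y = 3018 − 9P = 2155.89.
Output 2155.89 is below potential 2598, so over time expected prices fall and SRAS shifts right until Y returns to 2598.
Long run: Y = 2598 on the AD curve gives 2598 = 3018 − 9P, so P = 46.67.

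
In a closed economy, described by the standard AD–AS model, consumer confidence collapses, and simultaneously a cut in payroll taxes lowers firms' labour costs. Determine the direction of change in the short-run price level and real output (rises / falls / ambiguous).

Price level: falls; output: ambiguous

The first event is a negative demand shock: AD shifts left, which by itself pushes P down and Y down.
The second is a favourable supply shock: SRAS shifts right, which by itself pushes P down and Y up.
Both shocks push P down, so P falls. The two shocks push Y in opposite directions, so the effect on Y is ambiguous.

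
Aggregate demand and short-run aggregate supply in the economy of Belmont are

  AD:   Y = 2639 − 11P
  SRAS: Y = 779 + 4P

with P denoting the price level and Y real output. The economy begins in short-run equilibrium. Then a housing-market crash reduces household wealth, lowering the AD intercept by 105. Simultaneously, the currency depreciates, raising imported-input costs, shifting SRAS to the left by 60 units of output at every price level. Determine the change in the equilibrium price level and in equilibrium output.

ΔP = -3, ΔY = -72

After both shocks: AD is Y = 2534 − 11P and SRAS is Y = 719 + 4P.
Setting them equal: 1815 = 15P, so P = 121.
Y = 2534 − 11·121 = 1203.
Initially P = 124, Y = 1275, so ΔP = -3 and ΔY = -72.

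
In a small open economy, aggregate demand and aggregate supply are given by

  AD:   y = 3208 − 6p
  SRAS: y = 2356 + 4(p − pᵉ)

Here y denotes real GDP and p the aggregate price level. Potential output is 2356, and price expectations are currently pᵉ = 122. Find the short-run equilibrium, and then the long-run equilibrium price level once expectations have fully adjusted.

Short run: with pᵉ = 122, SRAS is y = 1868 + 4p. Setting AD = SRAS gives 1340 = 10p, so p = 134 and y = 3208 − 6·134 = 2404.
Output 2404 is above potential 2356, so over time expected prices rise and SRAS shifts left until y returns to 2356.
Long run: y = 2356 on the AD curve gives 2356 = 3208 − 6p, so p = 142.

Short run: p = 134, y = 2404. Long run: p = 142.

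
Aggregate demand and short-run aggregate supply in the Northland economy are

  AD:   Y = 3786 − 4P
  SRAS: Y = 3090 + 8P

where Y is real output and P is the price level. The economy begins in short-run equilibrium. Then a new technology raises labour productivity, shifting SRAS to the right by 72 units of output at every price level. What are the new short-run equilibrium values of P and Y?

P = 52, Y = 3578

This is a positive supply shock: SRAS shifts right.
New SRAS: Y = 3162 + 8P.
Set AD = SRAS: 3786 − 4P = 3162 + 8P, so 624 = 12P and P = 52.
Y = 3786 − 4·52 = 3578.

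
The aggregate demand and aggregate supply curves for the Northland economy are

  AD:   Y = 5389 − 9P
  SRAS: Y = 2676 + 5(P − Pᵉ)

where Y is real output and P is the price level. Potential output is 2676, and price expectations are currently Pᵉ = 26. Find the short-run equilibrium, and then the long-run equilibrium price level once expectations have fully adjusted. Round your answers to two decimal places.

Short run: with Pᵉ = 26, SRAS is Y = 2546 + 5P. Setting AD = SRAS gives 2843 = 14P, so P = 203.07 and Y = 5389 − 9P = 3561.36.
Output 3561.36 is above potential 2676, so over time expected prices rise and SRAS shifts left until Y returns to 2676.
Long run: Y = 2676 on the AD curve gives 2676 = 5389 − 9P, so P = 301.44.

Short run: P = 203.07, Y = 3561.36. Long run: P = 301.44.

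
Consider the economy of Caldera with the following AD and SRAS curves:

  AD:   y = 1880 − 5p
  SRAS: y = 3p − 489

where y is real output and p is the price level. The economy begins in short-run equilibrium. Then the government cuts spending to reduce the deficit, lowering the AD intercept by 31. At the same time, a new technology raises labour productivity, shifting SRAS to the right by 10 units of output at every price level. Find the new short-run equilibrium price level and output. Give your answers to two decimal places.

p = 291.00, y = 394.00

After both shocks: AD is y = 1849 − 5p and SRAS is y = 3p − 479.
Setting them equal: 2328 = 8p, so p = 291.00.
Substituting into AD, y = 394.00.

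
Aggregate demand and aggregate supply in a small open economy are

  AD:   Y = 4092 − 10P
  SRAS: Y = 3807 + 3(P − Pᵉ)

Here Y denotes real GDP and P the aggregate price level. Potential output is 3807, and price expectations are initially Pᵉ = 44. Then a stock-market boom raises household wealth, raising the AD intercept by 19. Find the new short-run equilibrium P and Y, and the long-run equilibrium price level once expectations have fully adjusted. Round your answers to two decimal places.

AD shifts right: new AD is Y = 4111 − 10P. With Pᵉ = 44, SRAS is Y = 3675 + 3P.
Short run: 4111 − 10P = 3675 + 3P gives 436 = 13P, so P = 33.54 and Y = 4111 − 10P = 3775.62.
Y = 3775.62 is below potential 3807; expectations adjust and SRAS shifts right until Y = 3807.
Long run: on the new AD curve, 3807 = 4111 − 10P gives P = 30.40.

Short run: P = 33.54, Y = 3775.62. Long run: P = 30.40.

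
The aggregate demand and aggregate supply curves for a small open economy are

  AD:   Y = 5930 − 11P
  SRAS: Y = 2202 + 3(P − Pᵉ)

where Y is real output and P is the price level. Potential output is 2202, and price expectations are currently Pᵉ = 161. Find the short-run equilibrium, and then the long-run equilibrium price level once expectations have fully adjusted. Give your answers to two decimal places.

Short run: with Pᵉ = 161, SRAS is Y = 1719 + 3P. Setting AD = SRAS gives 4211 = 14P, so P = 300.79 and Y = 5930 − 11P = 2621.36.
Output 2621.36 is above potential 2202, so over time expected prices rise and SRAS shifts left until Y returns to 2202.
Long run: Y = 2202 on the AD curve gives 2202 = 5930 − 11P, so P = 338.91.

Short run: P = 300.79, Y = 2621.36. Long run: P = 338.91.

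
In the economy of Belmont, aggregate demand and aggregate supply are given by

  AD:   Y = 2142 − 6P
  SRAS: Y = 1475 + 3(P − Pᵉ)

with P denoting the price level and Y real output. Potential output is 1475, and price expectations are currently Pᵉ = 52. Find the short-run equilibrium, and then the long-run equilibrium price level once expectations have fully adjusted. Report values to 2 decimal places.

Short run: P = 91.44, Y = 1593.33. Long run: P = 111.17.

Short run: with Pᵉ = 52, SRAS is Y = 1319 + 3P. Setting AD = SRAS gives 823 = 9P, so P = 91.44 and Y = 2142 − 6P = 1593.33.
Output 1593.33 is above potential 1475, so over time expected prices rise and SRAS shifts left until Y returns to 1475.
Long run: Y = 1475 on the AD curve gives 1475 = 2142 − 6P, so P = 111.17.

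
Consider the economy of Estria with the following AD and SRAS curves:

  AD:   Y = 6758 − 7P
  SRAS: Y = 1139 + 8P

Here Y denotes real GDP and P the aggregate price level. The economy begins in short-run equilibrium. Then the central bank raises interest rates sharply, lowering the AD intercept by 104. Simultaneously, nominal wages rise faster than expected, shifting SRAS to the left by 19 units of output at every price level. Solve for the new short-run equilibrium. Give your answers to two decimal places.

P = 368.93, Y = 4071.47

After both shocks: AD is Y = 6654 − 7P and SRAS is Y = 1120 + 8P.
Setting them equal: 5534 = 15P, so P = 368.93.
Substituting into AD, Y = 4071.47.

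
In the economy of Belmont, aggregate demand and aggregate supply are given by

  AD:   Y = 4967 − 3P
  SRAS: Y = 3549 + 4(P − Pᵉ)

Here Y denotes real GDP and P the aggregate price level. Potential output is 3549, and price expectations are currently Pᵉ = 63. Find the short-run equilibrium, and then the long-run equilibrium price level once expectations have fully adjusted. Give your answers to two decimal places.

Short run: P = 238.57, Y = 4251.29. Long run: P = 472.67.

Short run: with Pᵉ = 63, SRAS is Y = 3297 + 4P. Setting AD = SRAS gives 1670 = 7P, so P = 238.57 and Y = 4967 − 3P = 4251.29.
Output 4251.29 is above potential 3549, so over time expected prices rise and SRAS shifts left until Y returns to 3549.
Long run: Y = 3549 on the AD curve gives 3549 = 4967 − 3P, so P = 472.67.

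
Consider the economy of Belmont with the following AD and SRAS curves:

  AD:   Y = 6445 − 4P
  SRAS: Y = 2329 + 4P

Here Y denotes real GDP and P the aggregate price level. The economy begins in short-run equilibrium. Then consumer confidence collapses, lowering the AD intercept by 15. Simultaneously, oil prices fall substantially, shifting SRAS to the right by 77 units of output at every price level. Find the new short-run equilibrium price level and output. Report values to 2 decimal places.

P = 503.00, Y = 4418.00

After both shocks: AD is Y = 6430 − 4P and SRAS is Y = 2406 + 4P.
Setting them equal: 4024 = 8P, so P = 503.00.
Substituting into AD, Y = 4418.00.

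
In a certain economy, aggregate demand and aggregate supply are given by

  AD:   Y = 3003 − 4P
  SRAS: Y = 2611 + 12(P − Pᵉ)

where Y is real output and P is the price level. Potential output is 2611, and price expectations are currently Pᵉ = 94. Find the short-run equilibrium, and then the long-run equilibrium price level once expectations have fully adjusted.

Short run: P = 95, Y = 2623. Long run: P = 98.

Short run: with Pᵉ = 94, SRAS is Y = 1483 + 12P. Setting AD = SRAS gives 1520 = 16P, so P = 95 and Y = 3003 − 4·95 = 2623.
Output 2623 is above potential 2611, so over time expected prices rise and SRAS shifts left until Y returns to 2611.
Long run: Y = 2611 on the AD curve gives 2611 = 3003 − 4P, so P = 98.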